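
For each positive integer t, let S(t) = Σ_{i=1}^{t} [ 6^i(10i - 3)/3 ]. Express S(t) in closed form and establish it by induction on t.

S(t) = 2·6^t(2t - 1) + 2

We claim S(t) = 2·6^t(2t - 1) + 2 for all t ≥ 1.
When t = 1: S(1) = 14, and the closed form gives 14. They agree.
Inductive step: assume the claim holds for t = i, so S(i) = 2·6^i(2i - 1) + 2.
Then S(i+1) = S(i) + (6^i(20i + 14)) = (2·6^i(2i - 1) + 2) + (6^i(20i + 14)).
Simplifying, S(i+1) = 24·6^i·i + 12·6^i + 2 = 2·6^(i+1)(2(i+1) - 1) + 2,
which is the closed form with t = i+1.
By the principle of mathematical induction, the result holds for all t ≥ 1.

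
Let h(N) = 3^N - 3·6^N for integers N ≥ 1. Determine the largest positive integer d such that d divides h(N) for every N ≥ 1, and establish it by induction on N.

d = 3

Computing the first values: h(1) = -15 and h(2) = -99; gcd(-15, -99) = 3, so d ≤ 3.
We prove 3 | 3^N - 3·6^N for all N ≥ 1 by induction on N.
For the base case N = 1: h(1) = -15 = 3·(-5), so 3 | h(1).
Inductive step: suppose the statement holds for some j ≥ 1, i.e. 3 | h(j). Then
h(j+1) − 6·h(j) = (3^(j+1) - 3·6^(j+1)) − 6·(3^j - 3·6^j) = (1)·3^j·(3 − 6) = (-3)·3^j. Since 3 | h(j) by the inductive hypothesis, 3 | 6·h(j); and 3 | -3 since -3 = 3·-1. Therefore 3 | h(j+1).
This completes the induction.
Therefore the largest such d is 3.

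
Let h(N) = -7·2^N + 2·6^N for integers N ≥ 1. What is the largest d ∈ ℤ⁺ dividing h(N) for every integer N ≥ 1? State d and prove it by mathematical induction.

d = 2

Computing the first values: h(1) = -2 and h(2) = 44; gcd(-2, 44) = 2, so d ≤ 2.
We prove 2 | -7·2^N + 2·6^N for all N ≥ 1 by induction on N.
When N = 1: h(1) = -2 = 2·(-1), so 2 | h(1).
Suppose the result is true for N = m, i.e. 2 | h(m). Then
h(m+1) − 6·h(m) = (-7·2^(m+1) + 2·6^(m+1)) − 6·(-7·2^m + 2·6^m) = (-7)·2^m·(2 − 6) = (28)·2^m. Since 2 | h(m) by the inductive hypothesis, 2 | 6·h(m); and 2 | 28 since 28 = 2·14. Therefore 2 | h(m+1).
By the principle of mathematical induction, the result holds for all N ≥ 1.
Therefore the largest such d is 2.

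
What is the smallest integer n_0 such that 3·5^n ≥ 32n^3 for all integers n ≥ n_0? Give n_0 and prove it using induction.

n_0 = 5

At n = 4: 1875 < 2048, so the inequality fails and n_0 ≥ 5. We prove 3·5^n ≥ 32n^3 for all n ≥ 5.
When n = 5: 3·5^n = 9375 and 32n^3 = 4000, so 9375 ≥ 4000.
Inductive step: assume the claim holds for n = p, so 3·5^p ≥ 32p^3.
Then 3·5^(p + 1) = 5·(3·5^p) ≥ 5·(32p^3).
Also, for p ≥ 5 we have 5·(32p^3) ≥ 32(p+1)^3, since 5 ≥ (1 + 1/p)^3 for all p ≥ 5.
Combining, 3·5^(p + 1) ≥ 32(p+1)^3.
This completes the induction.
Hence the smallest such n_0 is 5.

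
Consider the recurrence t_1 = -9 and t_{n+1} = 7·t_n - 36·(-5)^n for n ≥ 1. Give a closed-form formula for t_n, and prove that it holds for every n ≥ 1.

Computing the first terms: t_1 = -9, t_2 = 117, t_3 = -81. This suggests t_n = 3(-5)^n + 6·7^(n - 1).
For the base case n = 1: the formula gives -9 = -9 = t_1.
Inductive step: suppose the statement holds for some p ≥ 1, so t_p = 3(-5)^p + 6·7^(p - 1).
Then t_{p+1} = 7·t_p - 36·(-5)^p = 7·(3(-5)^p + 6·7^(p - 1)) - 36·(-5)^p = 3(-5)^(p + 1) + 6·7^p = 3(-5)^(p+1) + 6·7^((p+1) - 1),
which is the claimed formula at n = p+1.
This completes the induction.

t_n = 3(-5)^n + 6·7^(n - 1)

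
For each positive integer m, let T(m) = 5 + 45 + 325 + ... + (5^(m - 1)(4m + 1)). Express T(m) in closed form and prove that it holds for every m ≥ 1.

We claim T(m) = 5^m·m for all m ≥ 1.
For the base case m = 1: T(1) = 5, and the closed form gives 5. They agree.
Suppose the result is true for m = j, so T(j) = 5^j·j.
Then T(j+1) = T(j) + (5^j(4j + 5)) = (5^j·j) + (5^j(4j + 5)).
Simplifying, T(j+1) = 5^(j + 1)(j + 1) = 5^(j+1)·(j+1),
which is the closed form with m = j+1.
Hence, by induction on m, the claim holds for every m ≥ 1.

T(m) = 5^m·m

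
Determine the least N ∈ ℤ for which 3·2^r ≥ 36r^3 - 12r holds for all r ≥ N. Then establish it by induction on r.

N = 16

At r = 15: 98304 < 121320, so the inequality fails and N ≥ 16. We prove 3·2^r ≥ 36r^3 - 12r for all r ≥ 16.
Base case (r = 16): 3·2^r = 196608 and 36r^3 - 12r = 147264, so 196608 ≥ 147264.
For the inductive step, assume it holds for an arbitrary i ≥ 16, so 3·2^i ≥ 36i^3 - 12i.
Then 3·2^(i + 1) = 2·(3·2^i) ≥ 2·(36i^3 - 12i).
Also, for i ≥ 16 we have 2·(36i^3 - 12i) ≥ 36(i+1)^3 - 12(i+1), since 2·(36i^3 - 12i) − (36(i+1)^3 - 12(i+1)) = 36i^3 - 108i^2 - 120i - 24, which is nonnegative for all i ≥ 16.
Combining, 3·2^(i + 1) ≥ 36(i+1)^3 - 12(i+1).
Hence, by induction on r, the claim holds for every r ≥ 16.
Hence the smallest such N is 16.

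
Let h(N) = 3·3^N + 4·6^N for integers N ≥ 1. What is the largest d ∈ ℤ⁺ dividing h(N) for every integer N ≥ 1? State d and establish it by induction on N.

d = 3

Computing the first values: h(1) = 33 and h(2) = 171; gcd(33, 171) = 3, so d ≤ 3.
We prove 3 | 3·3^N + 4·6^N for all N ≥ 1 by induction on N.
Base step (N = 1): h(1) = 33 = 3·(11), so 3 | h(1).
Suppose the result is true for N = r, i.e. 3 | h(r). Then
h(r+1) − 6·h(r) = (3·3^(r+1) + 4·6^(r+1)) − 6·(3·3^r + 4·6^r) = (3)·3^r·(3 − 6) = (-9)·3^r. Since 3 | h(r) by the inductive hypothesis, 3 | 6·h(r); and 3 | -9 since -9 = 3·-3. Therefore 3 | h(r+1).
By the principle of mathematical induction, the result holds for all N ≥ 1.
Therefore the largest such d is 3.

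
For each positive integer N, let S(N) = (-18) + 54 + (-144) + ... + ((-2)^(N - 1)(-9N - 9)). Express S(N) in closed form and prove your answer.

S(N) = (-2)^N(3N + 4) - 4

We claim S(N) = (-2)^N(3N + 4) - 4 for all N ≥ 1.
Base step (N = 1): S(1) = -18, and the closed form gives -18. They agree.
Inductive step: assume the claim holds for N = k, so S(k) = (-2)^k(3k + 4) - 4.
Then S(k+1) = S(k) + (9(-2)^k(-k - 2)) = ((-2)^k(3k + 4) - 4) + (9(-2)^k(-k - 2)).
Simplifying, S(k+1) = -6(-2)^k·k - 14(-2)^k - 4 = (-2)^(k+1)(3(k+1) + 4) - 4,
which is the closed form with N = k+1.
By the principle of mathematical induction, the result holds for all N ≥ 1.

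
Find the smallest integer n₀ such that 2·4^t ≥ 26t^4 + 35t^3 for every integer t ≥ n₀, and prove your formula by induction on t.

At t = 7: 32768 < 74431, so the inequality fails and n₀ ≥ 8. We prove 2·4^t ≥ 26t^4 + 35t^3 for all t ≥ 8.
For the base case t = 8: 2·4^t = 131072 and 26t^4 + 35t^3 = 124416, so 131072 ≥ 124416.
Suppose the result is true for t = k, so 2·4^k ≥ 26k^4 + 35k^3.
Then 2·4^(k + 1) = 4·(2·4^k) ≥ 4·(26k^4 + 35k^3).
Also, for k ≥ 8 we have 4·(26k^4 + 35k^3) ≥ 26(k+1)^4 + 35(k+1)^3, since 4·(26k^4 + 35k^3) − (26(k+1)^4 + 35(k+1)^3) = 78k^4 + k^3 - 261k^2 - 209k - 61, which is nonnegative for all k ≥ 8.
Combining, 2·4^(k + 1) ≥ 26(k+1)^4 + 35(k+1)^3.
By induction, the statement is established for all t ≥ 8.
Hence the smallest such n₀ is 8.

n₀ = 8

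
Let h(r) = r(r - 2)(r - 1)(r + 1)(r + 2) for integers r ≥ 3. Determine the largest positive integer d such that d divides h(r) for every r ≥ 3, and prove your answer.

Computing the first values: h(3) = 120 and h(4) = 720; gcd(120, 720) = 120, so d ≤ 120.
We prove 120 | r(r - 2)(r - 1)(r + 1)(r + 2) for all r ≥ 3 by induction on r.
When r = 3: h(3) = 120 = 120·(1), so 120 | h(3).
Inductive step: suppose the statement holds for some p ≥ 3, i.e. 120 | h(p). Then
h(p+1) − h(p) = (p-1)·p·(p+1)·(p+2)·(p+3) − (p-2)·(p-1)·p·(p+1)·(p+2) = (p-1)·p·(p+1)·(p+2)·[(p+3) − (p-2)] = 5·(p-1)·p·(p+1)·(p+2). The product of 4 consecutive integers is divisible by (4)! = 24, so h(p+1) − h(p) is divisible by 5·24 = 120. By the inductive hypothesis 120 | h(p), hence 120 | h(p+1).
Hence, by induction on r, the claim holds for every r ≥ 3.
Therefore the largest such d is 120.

d = 120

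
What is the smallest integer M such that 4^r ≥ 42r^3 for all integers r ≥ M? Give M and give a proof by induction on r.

M = 7

At r = 6: 4096 < 9072, so the inequality fails and M ≥ 7. We prove 4^r ≥ 42r^3 for all r ≥ 7.
Base case (r = 7): 4^r = 16384 and 42r^3 = 14406, so 16384 ≥ 14406.
For the inductive step, assume it holds for an arbitrary j ≥ 7, so 4^j ≥ 42j^3.
Then 4^(j + 1) = 4·(4^j) ≥ 4·(42j^3).
Also, for j ≥ 7 we have 4·(42j^3) ≥ 42(j+1)^3, since 4 ≥ (1 + 1/j)^3 for all j ≥ 7.
Combining, 4^(j + 1) ≥ 42(j+1)^3.
This completes the induction.
Hence the smallest such M is 7.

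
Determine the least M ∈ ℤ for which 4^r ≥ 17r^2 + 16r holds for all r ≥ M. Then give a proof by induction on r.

M = 5

At r = 4: 256 < 336, so the inequality fails and M ≥ 5. We prove 4^r ≥ 17r^2 + 16r for all r ≥ 5.
Base step (r = 5): 4^r = 1024 and 17r^2 + 16r = 505, so 1024 ≥ 505.
Inductive step: suppose the statement holds for some k ≥ 5, so 4^k ≥ 17k^2 + 16k.
Then 4^(k + 1) = 4·(4^k) ≥ 4·(17k^2 + 16k).
Also, for k ≥ 5 we have 4·(17k^2 + 16k) ≥ 17(k+1)^2 + 16(k+1), since 4·(17k^2 + 16k) − (17(k+1)^2 + 16(k+1)) = 51k^2 + 14k - 33, which is nonnegative for all k ≥ 5.
Combining, 4^(k + 1) ≥ 17(k+1)^2 + 16(k+1).
By induction, the statement is established for all r ≥ 5.
Hence the smallest such M is 5.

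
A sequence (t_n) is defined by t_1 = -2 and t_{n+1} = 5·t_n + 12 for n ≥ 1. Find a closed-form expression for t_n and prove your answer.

t_n = 5^(n - 1) - 3

Computing the first terms: t_1 = -2, t_2 = 2, t_3 = 22. This suggests t_n = 5^(n - 1) - 3.
When n = 1: the formula gives -2 = -2 = t_1.
Suppose the result is true for n = i, so t_i = 5^(i - 1) - 3.
Then t_{i+1} = 5·t_i + 12 = 5·(5^(i - 1) - 3) + 12 = 5^i - 3 = 5^((i+1) - 1) - 3,
which is the claimed formula at n = i+1.
This completes the induction.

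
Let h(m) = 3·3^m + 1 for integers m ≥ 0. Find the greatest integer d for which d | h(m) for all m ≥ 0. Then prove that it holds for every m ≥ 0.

Computing the first values: h(0) = 4 and h(1) = 10; gcd(4, 10) = 2, so d ≤ 2.
We prove 2 | 3·3^m + 1 for all m ≥ 0 by induction on m.
Base step (m = 0): h(0) = 4 = 2·(2), so 2 | h(0).
Suppose the result is true for m = j, i.e. 2 | h(j). Then
h(j+1) = 3·3^(j+1) + 1 = 3·(3·3^j + 1) - 2 = 3·h(j) - 2. The first term is divisible by 2 by the inductive hypothesis, and -2 is divisible by 2. Hence 2 | h(j+1).
This completes the induction.
Therefore the largest such d is 2.

d = 2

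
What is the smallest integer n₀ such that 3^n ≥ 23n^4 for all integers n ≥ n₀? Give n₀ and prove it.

n₀ = 12

At n = 11: 177147 < 336743, so the inequality fails and n₀ ≥ 12. We prove 3^n ≥ 23n^4 for all n ≥ 12.
For the base case n = 12: 3^n = 531441 and 23n^4 = 476928, so 531441 ≥ 476928.
For the inductive step, assume it holds for an arbitrary p ≥ 12, so 3^p ≥ 23p^4.
Then 3^(p + 1) = 3·(3^p) ≥ 3·(23p^4).
Also, for p ≥ 12 we have 3·(23p^4) ≥ 23(p+1)^4, since 3 ≥ (1 + 1/p)^4 for all p ≥ 12.
Combining, 3^(p + 1) ≥ 23(p+1)^4.
Hence, by induction on n, the claim holds for every n ≥ 12.
Hence the smallest such n₀ is 12.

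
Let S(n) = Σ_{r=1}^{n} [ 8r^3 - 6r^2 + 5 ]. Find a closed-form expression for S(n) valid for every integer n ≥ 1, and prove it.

S(n) = n(2n^3 + 2n^2 - n + 4)

We claim S(n) = n(2n^3 + 2n^2 - n + 4) for all n ≥ 1.
When n = 1: S(1) = 7, and the closed form gives 7. They agree.
Inductive step: assume the claim holds for n = r, so S(r) = r(2r^3 + 2r^2 - r + 4).
Then S(r+1) = S(r) + (8(r + 1)^3 - 6(r + 1)^2 + 5) = (r(2r^3 + 2r^2 - r + 4)) + (8(r + 1)^3 - 6(r + 1)^2 + 5).
Simplifying, S(r+1) = (r + 1)(2r^3 + 8r^2 + 9r + 7) = (r+1)(2(r+1)^3 + 2(r+1)^2 - (r+1) + 4),
which is the closed form with n = r+1.
By induction, the statement is established for all n ≥ 1.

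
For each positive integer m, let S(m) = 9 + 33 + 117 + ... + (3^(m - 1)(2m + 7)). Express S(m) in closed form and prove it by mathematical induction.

S(m) = 3^m(m + 3) - 3

We claim S(m) = 3^m(m + 3) - 3 for all m ≥ 1.
When m = 1: S(1) = 9, and the closed form gives 9. They agree.
Suppose the result is true for m = j, so S(j) = 3^j(j + 3) - 3.
Then S(j+1) = S(j) + (3^j(2j + 9)) = (3^j(j + 3) - 3) + (3^j(2j + 9)).
Simplifying, S(j+1) = 3·3^j·j + 12·3^j - 3 = 3^(j+1)((j+1) + 3) - 3,
which is the closed form with m = j+1.
Hence, by induction on m, the claim holds for every m ≥ 1.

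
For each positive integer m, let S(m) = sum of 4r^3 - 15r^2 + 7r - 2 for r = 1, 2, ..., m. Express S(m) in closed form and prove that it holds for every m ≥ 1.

S(m) = m(m^3 - 3m^2 - 3m - 1)

We claim S(m) = m(m^3 - 3m^2 - 3m - 1) for all m ≥ 1.
Base case (m = 1): S(1) = -6, and the closed form gives -6. They agree.
Suppose the result is true for m = r, so S(r) = r(r^3 - 3r^2 - 3r - 1).
Then S(r+1) = S(r) + (4r^3 - 3r^2 - 11r - 6) = (r(r^3 - 3r^2 - 3r - 1)) + (4r^3 - 3r^2 - 11r - 6).
Simplifying, S(r+1) = (r + 1)(r^3 - 6r - 6) = (r+1)((r+1)^3 - 3(r+1)^2 - 3(r+1) - 1),
which is the closed form with m = r+1.
This completes the induction.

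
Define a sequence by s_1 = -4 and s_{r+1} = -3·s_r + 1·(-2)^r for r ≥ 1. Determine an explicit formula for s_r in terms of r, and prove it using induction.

s_r = (-2)^r - 2(-3)^(r - 1)

Computing the first terms: s_1 = -4, s_2 = 10, s_3 = -26. This suggests s_r = (-2)^r - 2(-3)^(r - 1).
Base case (r = 1): the formula gives -4 = -4 = s_1.
Inductive step: assume the claim holds for r = k, so s_k = (-2)^k - 2(-3)^(k - 1).
Then s_{k+1} = -3·s_k + 1·(-2)^k = -3·((-2)^k - 2(-3)^(k - 1)) + 1·(-2)^k = (-2)^(k + 1) - 2(-3)^k = (-2)^(k+1) - 2(-3)^((k+1) - 1),
which is the claimed formula at r = k+1.
By the principle of mathematical induction, the result holds for all r ≥ 1.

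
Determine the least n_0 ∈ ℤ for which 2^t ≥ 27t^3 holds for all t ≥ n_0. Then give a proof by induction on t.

n_0 = 18

At t = 17: 131072 < 132651, so the inequality fails and n_0 ≥ 18. We prove 2^t ≥ 27t^3 for all t ≥ 18.
For the base case t = 18: 2^t = 262144 and 27t^3 = 157464, so 262144 ≥ 157464.
Inductive step: suppose the statement holds for some j ≥ 18, so 2^j ≥ 27j^3.
Then 2^(j + 1) = 2·(2^j) ≥ 2·(27j^3).
Also, for j ≥ 18 we have 2·(27j^3) ≥ 27(j+1)^3, since 2 ≥ (1 + 1/j)^3 for all j ≥ 18.
Combining, 2^(j + 1) ≥ 27(j+1)^3.
By induction, the statement is established for all t ≥ 18.
Hence the smallest such n_0 is 18.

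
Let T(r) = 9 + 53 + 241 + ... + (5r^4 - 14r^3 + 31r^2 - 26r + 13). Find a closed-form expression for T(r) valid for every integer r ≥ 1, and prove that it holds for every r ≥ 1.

T(r) = r(r^4 - r^3 + 5r^2 - r + 5)

We claim T(r) = r(r^4 - r^3 + 5r^2 - r + 5) for all r ≥ 1.
Base step (r = 1): T(1) = 9, and the closed form gives 9. They agree.
Inductive step: assume the claim holds for r = i, so T(i) = i(i^4 - i^3 + 5i^2 - i + 5).
Then T(i+1) = T(i) + (5i^4 + 6i^3 + 19i^2 + 14i + 9) = (i(i^4 - i^3 + 5i^2 - i + 5)) + (5i^4 + 6i^3 + 19i^2 + 14i + 9).
Simplifying, T(i+1) = (i + 1)(i^4 + 3i^3 + 8i^2 + 10i + 9) = (i+1)((i+1)^4 - (i+1)^3 + 5(i+1)^2 - (i+1) + 5),
which is the closed form with r = i+1.
By induction, the statement is established for all r ≥ 1.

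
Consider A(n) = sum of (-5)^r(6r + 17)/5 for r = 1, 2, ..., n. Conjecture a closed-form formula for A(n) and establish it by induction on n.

We claim A(n) = (-5)^n(n + 3) - 3 for all n ≥ 1.
When n = 1: A(1) = -23, and the closed form gives -23. They agree.
Inductive step: assume the claim holds for n = r, so A(r) = (-5)^r(r + 3) - 3.
Then A(r+1) = A(r) + ((-5)^r(-6r - 23)) = ((-5)^r(r + 3) - 3) + ((-5)^r(-6r - 23)).
Simplifying, A(r+1) = -5(-5)^r·r - 20(-5)^r - 3 = (-5)^(r+1)((r+1) + 3) - 3,
which is the closed form with n = r+1.
This completes the induction.

A(n) = (-5)^n(n + 3) - 3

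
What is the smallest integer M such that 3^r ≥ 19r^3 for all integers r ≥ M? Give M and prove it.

M = 9

At r = 8: 6561 < 9728, so the inequality fails and M ≥ 9. We prove 3^r ≥ 19r^3 for all r ≥ 9.
Base case (r = 9): 3^r = 19683 and 19r^3 = 13851, so 19683 ≥ 13851.
Inductive step: assume the claim holds for r = k, so 3^k ≥ 19k^3.
Then 3^(k + 1) = 3·(3^k) ≥ 3·(19k^3).
Also, for k ≥ 9 we have 3·(19k^3) ≥ 19(k+1)^3, since 3 ≥ (1 + 1/k)^3 for all k ≥ 9.
Combining, 3^(k + 1) ≥ 19(k+1)^3.
Hence, by induction on r, the claim holds for every r ≥ 9.
Hence the smallest such M is 9.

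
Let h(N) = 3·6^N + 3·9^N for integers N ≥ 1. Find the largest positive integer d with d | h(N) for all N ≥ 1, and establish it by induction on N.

Computing the first values: h(1) = 45 and h(2) = 351; gcd(45, 351) = 9, so d ≤ 9.
We prove 9 | 3·6^N + 3·9^N for all N ≥ 1 by induction on N.
Base step (N = 1): h(1) = 45 = 9·(5), so 9 | h(1).
Inductive step: assume the claim holds for N = r, i.e. 9 | h(r). Then
h(r+1) − 9·h(r) = (3·6^(r+1) + 3·9^(r+1)) − 9·(3·6^r + 3·9^r) = (3)·6^r·(6 − 9) = (-9)·6^r. Since 9 | h(r) by the inductive hypothesis, 9 | 9·h(r); and 9 | -9 since -9 = 9·-1. Therefore 9 | h(r+1).
Hence, by induction on N, the claim holds for every N ≥ 1.
Therefore the largest such d is 9.

d = 9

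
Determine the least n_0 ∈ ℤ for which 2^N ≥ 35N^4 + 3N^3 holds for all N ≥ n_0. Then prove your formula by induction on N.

At N = 23: 8388608 < 9830936, so the inequality fails and n_0 ≥ 24. We prove 2^N ≥ 35N^4 + 3N^3 for all N ≥ 24.
Base case (N = 24): 2^N = 16777216 and 35N^4 + 3N^3 = 11653632, so 16777216 ≥ 11653632.
For the inductive step, assume it holds for an arbitrary m ≥ 24, so 2^m ≥ 35m^4 + 3m^3.
Then 2^(m + 1) = 2·(2^m) ≥ 2·(35m^4 + 3m^3).
Also, for m ≥ 24 we have 2·(35m^4 + 3m^3) ≥ 35(m+1)^4 + 3(m+1)^3, since 2·(35m^4 + 3m^3) − (35(m+1)^4 + 3(m+1)^3) = 35m^4 - 137m^3 - 219m^2 - 149m - 38, which is nonnegative for all m ≥ 24.
Combining, 2^(m + 1) ≥ 35(m+1)^4 + 3(m+1)^3.
This completes the induction.
Hence the smallest such n_0 is 24.

n_0 = 24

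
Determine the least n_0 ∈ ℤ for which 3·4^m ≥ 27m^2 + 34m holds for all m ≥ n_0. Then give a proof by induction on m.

n_0 = 4

At m = 3: 192 < 345, so the inequality fails and n_0 ≥ 4. We prove 3·4^m ≥ 27m^2 + 34m for all m ≥ 4.
For the base case m = 4: 3·4^m = 768 and 27m^2 + 34m = 568, so 768 ≥ 568.
Suppose the result is true for m = k, so 3·4^k ≥ 27k^2 + 34k.
Then 3·4^(k + 1) = 4·(3·4^k) ≥ 4·(27k^2 + 34k).
Also, for k ≥ 4 we have 4·(27k^2 + 34k) ≥ 27(k+1)^2 + 34(k+1), since 4·(27k^2 + 34k) − (27(k+1)^2 + 34(k+1)) = 81k^2 + 48k - 61, which is nonnegative for all k ≥ 4.
Combining, 3·4^(k + 1) ≥ 27(k+1)^2 + 34(k+1).
By the principle of mathematical induction, the result holds for all m ≥ 4.
Hence the smallest such n_0 is 4.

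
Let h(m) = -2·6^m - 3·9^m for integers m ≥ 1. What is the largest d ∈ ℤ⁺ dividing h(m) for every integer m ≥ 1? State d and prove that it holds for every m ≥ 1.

Computing the first values: h(1) = -39 and h(2) = -315; gcd(-39, -315) = 3, so d ≤ 3.
We prove 3 | -2·6^m - 3·9^m for all m ≥ 1 by induction on m.
Base step (m = 1): h(1) = -39 = 3·(-13), so 3 | h(1).
For the inductive step, assume it holds for an arbitrary r ≥ 1, i.e. 3 | h(r). Then
h(r+1) − 9·h(r) = (-2·6^(r+1) - 3·9^(r+1)) − 9·(-2·6^r - 3·9^r) = (-2)·6^r·(6 − 9) = (6)·6^r. Since 3 | h(r) by the inductive hypothesis, 3 | 9·h(r); and 3 | 6 since 6 = 3·2. Therefore 3 | h(r+1).
By the principle of mathematical induction, the result holds for all m ≥ 1.
Therefore the largest such d is 3.

d = 3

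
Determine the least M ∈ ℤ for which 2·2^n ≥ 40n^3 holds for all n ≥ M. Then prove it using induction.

At n = 16: 131072 < 163840, so the inequality fails and M ≥ 17. We prove 2·2^n ≥ 40n^3 for all n ≥ 17.
When n = 17: 2·2^n = 262144 and 40n^3 = 196520, so 262144 ≥ 196520.
Suppose the result is true for n = m, so 2·2^m ≥ 40m^3.
Then 2·2^(m + 1) = 2·(2·2^m) ≥ 2·(40m^3).
Also, for m ≥ 17 we have 2·(40m^3) ≥ 40(m+1)^3, since 2 ≥ (1 + 1/m)^3 for all m ≥ 17.
Combining, 2·2^(m + 1) ≥ 40(m+1)^3.
This completes the induction.
Hence the smallest such M is 17.

M = 17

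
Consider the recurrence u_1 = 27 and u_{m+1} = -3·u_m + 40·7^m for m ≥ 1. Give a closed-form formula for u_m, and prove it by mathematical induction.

Computing the first terms: u_1 = 27, u_2 = 199, u_3 = 1363. This suggests u_m = -(-3)^(m - 1) + 4·7^m.
For the base case m = 1: the formula gives 27 = 27 = u_1.
Inductive step: assume the claim holds for m = r, so u_r = -(-3)^(r - 1) + 4·7^r.
Then u_{r+1} = -3·u_r + 40·7^r = -3·(-(-3)^(r - 1) + 4·7^r) + 40·7^r = -(-3)^r + 4·7^(r + 1) = -(-3)^((r+1) - 1) + 4·7^(r+1),
which is the claimed formula at m = r+1.
By induction, the statement is established for all m ≥ 1.

u_m = -(-3)^(m - 1) + 4·7^m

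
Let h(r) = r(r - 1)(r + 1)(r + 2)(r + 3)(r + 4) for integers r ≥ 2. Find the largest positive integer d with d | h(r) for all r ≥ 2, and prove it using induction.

Computing the first values: h(2) = 720 and h(3) = 5040; gcd(720, 5040) = 720, so d ≤ 720.
We prove 720 | r(r - 1)(r + 1)(r + 2)(r + 3)(r + 4) for all r ≥ 2 by induction on r.
For the base case r = 2: h(2) = 720 = 720·(1), so 720 | h(2).
Inductive step: assume the claim holds for r = m, i.e. 720 | h(m). Then
h(m+1) − h(m) = m·(m+1)·(m+2)·(m+3)·(m+4)·(m+5) − (m-1)·m·(m+1)·(m+2)·(m+3)·(m+4) = m·(m+1)·(m+2)·(m+3)·(m+4)·[(m+5) − (m-1)] = 6·m·(m+1)·(m+2)·(m+3)·(m+4). The product of 5 consecutive integers is divisible by (5)! = 120, so h(m+1) − h(m) is divisible by 6·120 = 720. By the inductive hypothesis 720 | h(m), hence 720 | h(m+1).
This completes the induction.
Therefore the largest such d is 720.

d = 720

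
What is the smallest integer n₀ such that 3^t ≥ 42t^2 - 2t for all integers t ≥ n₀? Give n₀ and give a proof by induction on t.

n₀ = 7

At t = 6: 729 < 1500, so the inequality fails and n₀ ≥ 7. We prove 3^t ≥ 42t^2 - 2t for all t ≥ 7.
When t = 7: 3^t = 2187 and 42t^2 - 2t = 2044, so 2187 ≥ 2044.
Inductive step: suppose the statement holds for some i ≥ 7, so 3^i ≥ 42i^2 - 2i.
Then 3^(i + 1) = 3·(3^i) ≥ 3·(42i^2 - 2i).
Also, for i ≥ 7 we have 3·(42i^2 - 2i) ≥ 42(i+1)^2 - 2(i+1), since 3·(42i^2 - 2i) − (42(i+1)^2 - 2(i+1)) = 84i^2 - 88i - 40, which is nonnegative for all i ≥ 7.
Combining, 3^(i + 1) ≥ 42(i+1)^2 - 2(i+1).
By the principle of mathematical induction, the result holds for all t ≥ 7.
Hence the smallest such n₀ is 7.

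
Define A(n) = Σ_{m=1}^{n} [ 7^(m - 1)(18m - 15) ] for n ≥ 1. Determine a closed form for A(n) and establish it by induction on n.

We claim A(n) = 3·7^n(n - 1) + 3 for all n ≥ 1.
For the base case n = 1: A(1) = 3, and the closed form gives 3. They agree.
Inductive step: assume the claim holds for n = m, so A(m) = 3·7^m(m - 1) + 3.
Then A(m+1) = A(m) + (7^m(18m + 3)) = (3·7^m(m - 1) + 3) + (7^m(18m + 3)).
Simplifying, A(m+1) = 21·7^m·m + 3 = 3·7^(m+1)((m+1) - 1) + 3,
which is the closed form with n = m+1.
Hence, by induction on n, the claim holds for every n ≥ 1.

A(n) = 3·7^n(n - 1) + 3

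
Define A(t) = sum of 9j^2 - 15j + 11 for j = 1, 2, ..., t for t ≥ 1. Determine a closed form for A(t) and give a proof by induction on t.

We claim A(t) = t(3t^2 - 3t + 5) for all t ≥ 1.
Base step (t = 1): A(1) = 5, and the closed form gives 5. They agree.
For the inductive step, assume it holds for an arbitrary j ≥ 1, so A(j) = j(3j^2 - 3j + 5).
Then A(j+1) = A(j) + (9j^2 + 3j + 5) = (j(3j^2 - 3j + 5)) + (9j^2 + 3j + 5).
Simplifying, A(j+1) = (j + 1)(3j^2 + 3j + 5) = (j+1)(3(j+1)^2 - 3(j+1) + 5),
which is the closed form with t = j+1.
By the principle of mathematical induction, the result holds for all t ≥ 1.

A(t) = t(3t^2 - 3t + 5)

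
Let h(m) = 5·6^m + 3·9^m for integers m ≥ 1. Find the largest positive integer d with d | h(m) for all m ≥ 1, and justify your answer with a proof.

d = 3

Computing the first values: h(1) = 57 and h(2) = 423; gcd(57, 423) = 3, so d ≤ 3.
We prove 3 | 5·6^m + 3·9^m for all m ≥ 1 by induction on m.
Base case (m = 1): h(1) = 57 = 3·(19), so 3 | h(1).
Suppose the result is true for m = k, i.e. 3 | h(k). Then
h(k+1) − 9·h(k) = (5·6^(k+1) + 3·9^(k+1)) − 9·(5·6^k + 3·9^k) = (5)·6^k·(6 − 9) = (-15)·6^k. Since 3 | h(k) by the inductive hypothesis, 3 | 9·h(k); and 3 | -15 since -15 = 3·-5. Therefore 3 | h(k+1).
By the principle of mathematical induction, the result holds for all m ≥ 1.
Therefore the largest such d is 3.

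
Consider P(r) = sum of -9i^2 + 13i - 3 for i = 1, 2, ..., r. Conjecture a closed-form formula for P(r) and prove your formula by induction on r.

P(r) = -r(3r^2 - 2r - 2)

We claim P(r) = -r(3r^2 - 2r - 2) for all r ≥ 1.
Base step (r = 1): P(1) = 1, and the closed form gives 1. They agree.
Inductive step: suppose the statement holds for some i ≥ 1, so P(i) = i(-3i^2 + 2i + 2).
Then P(i+1) = P(i) + (-9i^2 - 5i + 1) = (i(-3i^2 + 2i + 2)) + (-9i^2 - 5i + 1).
Simplifying, P(i+1) = -(i + 1)(3i^2 + 4i - 1) = -(i+1)(3(i+1)^2 - 2(i+1) - 2),
which is the closed form with r = i+1.
Hence, by induction on r, the claim holds for every r ≥ 1.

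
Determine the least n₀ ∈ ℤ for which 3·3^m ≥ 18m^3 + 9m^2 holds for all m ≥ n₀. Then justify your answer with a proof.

At m = 7: 6561 < 6615, so the inequality fails and n₀ ≥ 8. We prove 3·3^m ≥ 18m^3 + 9m^2 for all m ≥ 8.
When m = 8: 3·3^m = 19683 and 18m^3 + 9m^2 = 9792, so 19683 ≥ 9792.
Inductive step: assume the claim holds for m = i, so 3·3^i ≥ 18i^3 + 9i^2.
Then 3·3^(i + 1) = 3·(3·3^i) ≥ 3·(18i^3 + 9i^2).
Also, for i ≥ 8 we have 3·(18i^3 + 9i^2) ≥ 18(i+1)^3 + 9(i+1)^2, since 3·(18i^3 + 9i^2) − (18(i+1)^3 + 9(i+1)^2) = 36i^3 - 36i^2 - 72i - 27, which is nonnegative for all i ≥ 8.
Combining, 3·3^(i + 1) ≥ 18(i+1)^3 + 9(i+1)^2.
Hence, by induction on m, the claim holds for every m ≥ 8.
Hence the smallest such n₀ is 8.

n₀ = 8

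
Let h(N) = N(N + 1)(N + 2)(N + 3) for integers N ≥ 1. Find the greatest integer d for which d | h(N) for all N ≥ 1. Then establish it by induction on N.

Computing the first values: h(1) = 24 and h(2) = 120; gcd(24, 120) = 24, so d ≤ 24.
We prove 24 | N(N + 1)(N + 2)(N + 3) for all N ≥ 1 by induction on N.
Base case (N = 1): h(1) = 24 = 24·(1), so 24 | h(1).
Inductive step: assume the claim holds for N = m, i.e. 24 | h(m). Then
h(m+1) − h(m) = (m+1)·(m+2)·(m+3)·(m+4) − m·(m+1)·(m+2)·(m+3) = (m+1)·(m+2)·(m+3)·[(m+4) − m] = 4·(m+1)·(m+2)·(m+3). The product of 3 consecutive integers is divisible by (3)! = 6, so h(m+1) − h(m) is divisible by 4·6 = 24. By the inductive hypothesis 24 | h(m), hence 24 | h(m+1).
This completes the induction.
Therefore the largest such d is 24.

d = 24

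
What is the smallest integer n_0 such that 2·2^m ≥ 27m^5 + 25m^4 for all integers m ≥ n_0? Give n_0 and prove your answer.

n_0 = 28

At m = 27: 268435456 < 400706514, so the inequality fails and n_0 ≥ 28. We prove 2·2^m ≥ 27m^5 + 25m^4 for all m ≥ 28.
For the base case m = 28: 2·2^m = 536870912 and 27m^5 + 25m^4 = 480046336, so 536870912 ≥ 480046336.
Inductive step: assume the claim holds for m = p, so 2·2^p ≥ 27p^5 + 25p^4.
Then 2·2^(p + 1) = 2·(2·2^p) ≥ 2·(27p^5 + 25p^4).
Also, for p ≥ 28 we have 2·(27p^5 + 25p^4) ≥ 27(p+1)^5 + 25(p+1)^4, since 2·(27p^5 + 25p^4) − (27(p+1)^5 + 25(p+1)^4) = 27p^5 - 110p^4 - 370p^3 - 420p^2 - 235p - 52, which is nonnegative for all p ≥ 28.
Combining, 2·2^(p + 1) ≥ 27(p+1)^5 + 25(p+1)^4.
By induction, the statement is established for all m ≥ 28.
Hence the smallest such n_0 is 28.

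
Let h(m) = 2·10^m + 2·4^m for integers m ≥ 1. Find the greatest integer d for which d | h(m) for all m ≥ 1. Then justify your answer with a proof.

Computing the first values: h(1) = 28 and h(2) = 232; gcd(28, 232) = 4, so d ≤ 4.
We prove 4 | 2·10^m + 2·4^m for all m ≥ 1 by induction on m.
For the base case m = 1: h(1) = 28 = 4·(7), so 4 | h(1).
Inductive step: suppose the statement holds for some j ≥ 1, i.e. 4 | h(j). Then
h(j+1) − 10·h(j) = (2·10^(j+1) + 2·4^(j+1)) − 10·(2·10^j + 2·4^j) = (2)·4^j·(4 − 10) = (-12)·4^j. Since 4 | h(j) by the inductive hypothesis, 4 | 10·h(j); and 4 | -12 since -12 = 4·-3. Therefore 4 | h(j+1).
By the principle of mathematical induction, the result holds for all m ≥ 1.
Therefore the largest such d is 4.

d = 4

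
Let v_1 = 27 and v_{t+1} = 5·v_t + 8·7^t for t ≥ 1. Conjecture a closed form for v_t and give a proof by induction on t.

v_t = -5^(t - 1) + 4·7^t

Computing the first terms: v_1 = 27, v_2 = 191, v_3 = 1347. This suggests v_t = -5^(t - 1) + 4·7^t.
When t = 1: the formula gives 27 = 27 = v_1.
Inductive step: assume the claim holds for t = m, so v_m = -5^(m - 1) + 4·7^m.
Then v_{m+1} = 5·v_m + 8·7^m = 5·(-5^(m - 1) + 4·7^m) + 8·7^m = -5^m + 4·7^(m + 1) = -5^((m+1) - 1) + 4·7^(m+1),
which is the claimed formula at t = m+1.
Hence, by induction on t, the claim holds for every t ≥ 1.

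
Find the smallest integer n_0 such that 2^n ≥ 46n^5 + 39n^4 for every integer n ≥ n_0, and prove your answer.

n_0 = 31

At n = 30: 1073741824 < 1149390000, so the inequality fails and n_0 ≥ 31. We prove 2^n ≥ 46n^5 + 39n^4 for all n ≥ 31.
Base step (n = 31): 2^n = 2147483648 and 46n^5 + 39n^4 = 1352958265, so 2147483648 ≥ 1352958265.
Inductive step: assume the claim holds for n = j, so 2^j ≥ 46j^5 + 39j^4.
Then 2^(j + 1) = 2·(2^j) ≥ 2·(46j^5 + 39j^4).
Also, for j ≥ 31 we have 2·(46j^5 + 39j^4) ≥ 46(j+1)^5 + 39(j+1)^4, since 2·(46j^5 + 39j^4) − (46(j+1)^5 + 39(j+1)^4) = 46j^5 - 191j^4 - 616j^3 - 694j^2 - 386j - 85, which is nonnegative for all j ≥ 31.
Combining, 2^(j + 1) ≥ 46(j+1)^5 + 39(j+1)^4.
By induction, the statement is established for all n ≥ 31.
Hence the smallest such n_0 is 31.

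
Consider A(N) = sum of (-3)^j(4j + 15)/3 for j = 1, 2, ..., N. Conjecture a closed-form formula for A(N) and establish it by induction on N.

A(N) = (-3)^N(N + 4) - 4

We claim A(N) = (-3)^N(N + 4) - 4 for all N ≥ 1.
When N = 1: A(1) = -19, and the closed form gives -19. They agree.
Inductive step: assume the claim holds for N = j, so A(j) = (-3)^j(j + 4) - 4.
Then A(j+1) = A(j) + ((-3)^j(-4j - 19)) = ((-3)^j(j + 4) - 4) + ((-3)^j(-4j - 19)).
Simplifying, A(j+1) = -3(-3)^j·j - 15(-3)^j - 4 = (-3)^(j+1)((j+1) + 4) - 4,
which is the closed form with N = j+1.
This completes the induction.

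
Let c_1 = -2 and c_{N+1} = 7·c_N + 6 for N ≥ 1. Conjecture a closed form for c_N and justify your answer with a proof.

Computing the first terms: c_1 = -2, c_2 = -8, c_3 = -50. This suggests c_N = -7^(N - 1) - 1.
Base case (N = 1): the formula gives -2 = -2 = c_1.
For the inductive step, assume it holds for an arbitrary r ≥ 1, so c_r = -7^(r - 1) - 1.
Then c_{r+1} = 7·c_r + 6 = 7·(-7^(r - 1) - 1) + 6 = -7^r - 1 = -7^((r+1) - 1) - 1,
which is the claimed formula at N = r+1.
By the principle of mathematical induction, the result holds for all N ≥ 1.

c_N = -7^(N - 1) - 1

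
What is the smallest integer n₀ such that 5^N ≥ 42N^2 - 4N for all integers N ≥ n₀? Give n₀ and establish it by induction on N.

n₀ = 5

At N = 4: 625 < 656, so the inequality fails and n₀ ≥ 5. We prove 5^N ≥ 42N^2 - 4N for all N ≥ 5.
For the base case N = 5: 5^N = 3125 and 42N^2 - 4N = 1030, so 3125 ≥ 1030.
Suppose the result is true for N = i, so 5^i ≥ 42i^2 - 4i.
Then 5^(i + 1) = 5·(5^i) ≥ 5·(42i^2 - 4i).
Also, for i ≥ 5 we have 5·(42i^2 - 4i) ≥ 42(i+1)^2 - 4(i+1), since 5·(42i^2 - 4i) − (42(i+1)^2 - 4(i+1)) = 168i^2 - 100i - 38, which is nonnegative for all i ≥ 5.
Combining, 5^(i + 1) ≥ 42(i+1)^2 - 4(i+1).
By induction, the statement is established for all N ≥ 5.
Hence the smallest such n₀ is 5.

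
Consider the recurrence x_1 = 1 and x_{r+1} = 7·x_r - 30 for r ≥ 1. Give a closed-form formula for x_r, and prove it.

Computing the first terms: x_1 = 1, x_2 = -23, x_3 = -191. This suggests x_r = -4·7^(r - 1) + 5.
For the base case r = 1: the formula gives 1 = 1 = x_1.
Suppose the result is true for r = p, so x_p = -4·7^(p - 1) + 5.
Then x_{p+1} = 7·x_p - 30 = 7·(-4·7^(p - 1) + 5) - 30 = -4·7^p + 5 = -4·7^((p+1) - 1) + 5,
which is the claimed formula at r = p+1.
By induction, the statement is established for all r ≥ 1.

x_r = -4·7^(r - 1) + 5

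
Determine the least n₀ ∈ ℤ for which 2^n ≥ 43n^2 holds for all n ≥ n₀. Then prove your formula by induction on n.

n₀ = 13

At n = 12: 4096 < 6192, so the inequality fails and n₀ ≥ 13. We prove 2^n ≥ 43n^2 for all n ≥ 13.
Base step (n = 13): 2^n = 8192 and 43n^2 = 7267, so 8192 ≥ 7267.
Inductive step: assume the claim holds for n = k, so 2^k ≥ 43k^2.
Then 2^(k + 1) = 2·(2^k) ≥ 2·(43k^2).
Also, for k ≥ 13 we have 2·(43k^2) ≥ 43(k+1)^2, since 2 ≥ (1 + 1/k)^2 for all k ≥ 13.
Combining, 2^(k + 1) ≥ 43(k+1)^2.
By induction, the statement is established for all n ≥ 13.
Hence the smallest such n₀ is 13.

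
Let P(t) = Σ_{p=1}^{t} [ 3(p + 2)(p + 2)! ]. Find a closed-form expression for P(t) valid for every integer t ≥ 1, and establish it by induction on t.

P(t) = 3(t + 3)! - 18

We claim P(t) = 3(t + 3)! - 18 for all t ≥ 1.
Base step (t = 1): P(1) = 54, and the closed form gives 54. They agree.
For the inductive step, assume it holds for an arbitrary p ≥ 1, so P(p) = 3(p + 3)! - 18.
Then P(p+1) = P(p) + (3(p + 3)(p + 3)!) = (3(p + 3)! - 18) + (3(p + 3)(p + 3)!).
Simplifying, P(p+1) = 3((p+1) + 3)! - 18,
which is the closed form with t = p+1.
Hence, by induction on t, the claim holds for every t ≥ 1.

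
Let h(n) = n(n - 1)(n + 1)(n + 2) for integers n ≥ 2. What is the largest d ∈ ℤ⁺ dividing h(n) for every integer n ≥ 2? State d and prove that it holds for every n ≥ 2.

Computing the first values: h(2) = 24 and h(3) = 120; gcd(24, 120) = 24, so d ≤ 24.
We prove 24 | n(n - 1)(n + 1)(n + 2) for all n ≥ 2 by induction on n.
When n = 2: h(2) = 24 = 24·(1), so 24 | h(2).
Inductive step: suppose the statement holds for some i ≥ 2, i.e. 24 | h(i). Then
h(i+1) − h(i) = i·(i+1)·(i+2)·(i+3) − (i-1)·i·(i+1)·(i+2) = i·(i+1)·(i+2)·[(i+3) − (i-1)] = 4·i·(i+1)·(i+2). The product of 3 consecutive integers is divisible by (3)! = 6, so h(i+1) − h(i) is divisible by 4·6 = 24. By the inductive hypothesis 24 | h(i), hence 24 | h(i+1).
Hence, by induction on n, the claim holds for every n ≥ 2.
Therefore the largest such d is 24.

d = 24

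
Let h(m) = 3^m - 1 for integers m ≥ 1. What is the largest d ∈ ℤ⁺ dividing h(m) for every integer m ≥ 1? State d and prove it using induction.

Computing the first values: h(1) = 2 and h(2) = 8; gcd(2, 8) = 2, so d ≤ 2.
We prove 2 | 3^m - 1 for all m ≥ 1 by induction on m.
When m = 1: h(1) = 2 = 2·(1), so 2 | h(1).
Inductive step: assume the claim holds for m = r, i.e. 2 | h(r). Then
3^{r+1} − 1^{r+1} = 3·3^r − 1·1^r = 3·(3^r − 1^r) + (2)·1^r. The first term is divisible by 2 by the inductive hypothesis, and the second term (2)·1^r is divisible by 2 since 2 | 2. Hence 2 | h(r+1).
This completes the induction.
Therefore the largest such d is 2.

d = 2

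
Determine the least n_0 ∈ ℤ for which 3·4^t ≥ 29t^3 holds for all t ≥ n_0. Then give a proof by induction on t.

At t = 5: 3072 < 3625, so the inequality fails and n_0 ≥ 6. We prove 3·4^t ≥ 29t^3 for all t ≥ 6.
When t = 6: 3·4^t = 12288 and 29t^3 = 6264, so 12288 ≥ 6264.
For the inductive step, assume it holds for an arbitrary r ≥ 6, so 3·4^r ≥ 29r^3.
Then 3·4^(r + 1) = 4·(3·4^r) ≥ 4·(29r^3).
Also, for r ≥ 6 we have 4·(29r^3) ≥ 29(r+1)^3, since 4 ≥ (1 + 1/r)^3 for all r ≥ 6.
Combining, 3·4^(r + 1) ≥ 29(r+1)^3.
By induction, the statement is established for all t ≥ 6.
Hence the smallest such n_0 is 6.

n_0 = 6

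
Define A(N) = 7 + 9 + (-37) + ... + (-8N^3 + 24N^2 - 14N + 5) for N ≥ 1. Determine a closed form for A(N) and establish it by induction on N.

A(N) = -N(2N^3 - 4N^2 - 3N - 2)

We claim A(N) = -N(2N^3 - 4N^2 - 3N - 2) for all N ≥ 1.
When N = 1: A(1) = 7, and the closed form gives 7. They agree.
Suppose the result is true for N = m, so A(m) = m(-2m^3 + 4m^2 + 3m + 2).
Then A(m+1) = A(m) + (-8m^3 + 10m + 7) = (m(-2m^3 + 4m^2 + 3m + 2)) + (-8m^3 + 10m + 7).
Simplifying, A(m+1) = -(m + 1)(2m^3 + 2m^2 - 5m - 7) = -(m+1)(2(m+1)^3 - 4(m+1)^2 - 3(m+1) - 2),
which is the closed form with N = m+1.
By induction, the statement is established for all N ≥ 1.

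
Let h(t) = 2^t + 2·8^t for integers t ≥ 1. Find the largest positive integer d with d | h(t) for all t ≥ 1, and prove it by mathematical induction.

Computing the first values: h(1) = 18 and h(2) = 132; gcd(18, 132) = 6, so d ≤ 6.
We prove 6 | 2^t + 2·8^t for all t ≥ 1 by induction on t.
For the base case t = 1: h(1) = 18 = 6·(3), so 6 | h(1).
Inductive step: assume the claim holds for t = r, i.e. 6 | h(r). Then
h(r+1) − 8·h(r) = (2^(r+1) + 2·8^(r+1)) − 8·(2^r + 2·8^r) = (1)·2^r·(2 − 8) = (-6)·2^r. Since 6 | h(r) by the inductive hypothesis, 6 | 8·h(r); and 6 | -6 since -6 = 6·-1. Therefore 6 | h(r+1).
By induction, the statement is established for all t ≥ 1.
Therefore the largest such d is 6.

d = 6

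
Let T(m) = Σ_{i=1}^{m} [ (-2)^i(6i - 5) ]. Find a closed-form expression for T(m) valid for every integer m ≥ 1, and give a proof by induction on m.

T(m) = 2(-2)^m(2m - 1) + 2

We claim T(m) = 2(-2)^m(2m - 1) + 2 for all m ≥ 1.
Base step (m = 1): T(1) = -2, and the closed form gives -2. They agree.
Inductive step: suppose the statement holds for some i ≥ 1, so T(i) = 2(-2)^i(2i - 1) + 2.
Then T(i+1) = T(i) + ((-2)^(i + 1)(6i + 1)) = (2(-2)^i(2i - 1) + 2) + ((-2)^(i + 1)(6i + 1)).
Simplifying, T(i+1) = -8(-2)^i·i - 4(-2)^i + 2 = 2(-2)^(i+1)(2(i+1) - 1) + 2,
which is the closed form with m = i+1.
This completes the induction.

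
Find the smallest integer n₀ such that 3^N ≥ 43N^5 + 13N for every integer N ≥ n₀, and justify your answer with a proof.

At N = 16: 43046721 < 45088976, so the inequality fails and n₀ ≥ 17. We prove 3^N ≥ 43N^5 + 13N for all N ≥ 17.
For the base case N = 17: 3^N = 129140163 and 43N^5 + 13N = 61054072, so 129140163 ≥ 61054072.
Inductive step: suppose the statement holds for some k ≥ 17, so 3^k ≥ 43k^5 + 13k.
Then 3^(k + 1) = 3·(3^k) ≥ 3·(43k^5 + 13k).
Also, for k ≥ 17 we have 3·(43k^5 + 13k) ≥ 43(k+1)^5 + 13(k+1), since 3·(43k^5 + 13k) − (43(k+1)^5 + 13(k+1)) = 86k^5 - 215k^4 - 430k^3 - 430k^2 - 189k - 56, which is nonnegative for all k ≥ 17.
Combining, 3^(k + 1) ≥ 43(k+1)^5 + 13(k+1).
This completes the induction.
Hence the smallest such n₀ is 17.

n₀ = 17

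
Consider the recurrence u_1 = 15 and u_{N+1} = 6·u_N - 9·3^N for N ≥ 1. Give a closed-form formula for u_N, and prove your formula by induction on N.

Computing the first terms: u_1 = 15, u_2 = 63, u_3 = 297. This suggests u_N = 3^(N + 1) + 6^N.
For the base case N = 1: the formula gives 15 = 15 = u_1.
Suppose the result is true for N = m, so u_m = 3^(m + 1) + 6^m.
Then u_{m+1} = 6·u_m - 9·3^m = 6·(3^(m + 1) + 6^m) - 9·3^m = 3^(m + 2) + 6^(m + 1) = 3^((m+1) + 1) + 6^(m+1),
which is the claimed formula at N = m+1.
By induction, the statement is established for all N ≥ 1.

u_N = 3^(N + 1) + 6^N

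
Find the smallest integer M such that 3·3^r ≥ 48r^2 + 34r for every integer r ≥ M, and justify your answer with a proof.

At r = 5: 729 < 1370, so the inequality fails and M ≥ 6. We prove 3·3^r ≥ 48r^2 + 34r for all r ≥ 6.
Base step (r = 6): 3·3^r = 2187 and 48r^2 + 34r = 1932, so 2187 ≥ 1932.
Suppose the result is true for r = k, so 3·3^k ≥ 48k^2 + 34k.
Then 3·3^(k + 1) = 3·(3·3^k) ≥ 3·(48k^2 + 34k).
Also, for k ≥ 6 we have 3·(48k^2 + 34k) ≥ 48(k+1)^2 + 34(k+1), since 3·(48k^2 + 34k) − (48(k+1)^2 + 34(k+1)) = 96k^2 - 28k - 82, which is nonnegative for all k ≥ 6.
Combining, 3·3^(k + 1) ≥ 48(k+1)^2 + 34(k+1).
By induction, the statement is established for all r ≥ 6.
Hence the smallest such M is 6.

M = 6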